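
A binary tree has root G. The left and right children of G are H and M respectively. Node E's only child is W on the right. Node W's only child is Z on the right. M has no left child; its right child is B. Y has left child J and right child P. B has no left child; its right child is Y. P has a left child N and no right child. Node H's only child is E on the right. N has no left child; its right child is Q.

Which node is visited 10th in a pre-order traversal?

P

Pre-order visits the node, then its left subtree, then its right subtree.
Visit G.
At G: go left to H.
  Visit H.
  At H: no left child.
  At H: go right to E.
    Visit E.
    At E: no left child.
    At E: go right to W.
      Visit W.
      At W: no left child.
      At W: go right to Z.
        Z is a leaf — visit Z.
At G: go right to M.
  Visit M.
  At M: no left child.
  At M: go right to B.
    Visit B.
    At B: no left child.
    At B: go right to Y.
      Visit Y.
      At Y: go left to J.
        J is a leaf — visit J.
      At Y: go right to P.
        Visit P.
        At P: go left to N.
          Visit N.
          At N: no left child.
          At N: go right to Q.
            Q is a leaf — visit Q.
        At P: no right child.
Full pre-order sequence: G, H, E, W, Z, M, B, Y, J, P, N, Q.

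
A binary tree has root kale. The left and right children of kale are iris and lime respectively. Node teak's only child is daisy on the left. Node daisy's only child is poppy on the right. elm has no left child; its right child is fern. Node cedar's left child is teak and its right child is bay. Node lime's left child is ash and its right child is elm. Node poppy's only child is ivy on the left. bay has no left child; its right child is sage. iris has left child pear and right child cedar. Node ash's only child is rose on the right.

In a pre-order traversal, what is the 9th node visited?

bay

Pre-order visits the node, then its left subtree, then its right subtree.
Visit kale.
At kale: go left to iris.
  Visit iris.
  At iris: go left to pear.
    pear is a leaf — visit pear.
  At iris: go right to cedar.
    Visit cedar.
    At cedar: go left to teak.
      Visit teak.
      At teak: go left to daisy.
        Visit daisy.
        At daisy: no left child.
        At daisy: go right to poppy.
          Visit poppy.
          At poppy: go left to ivy.
            ivy is a leaf — visit ivy.
          At poppy: no right child.
      At teak: no right child.
    At cedar: go right to bay.
      Visit bay.
      At bay: no left child.
      At bay: go right to sage.
        sage is a leaf — visit sage.
At kale: go right to lime.
  Visit lime.
  At lime: go left to ash.
    Visit ash.
    At ash: no left child.
    At ash: go right to rose.
      rose is a leaf — visit rose.
  At lime: go right to elm.
    Visit elm.
    At elm: no left child.
    At elm: go right to fern.
      fern is a leaf — visit fern.
Full pre-order sequence: kale, iris, pear, cedar, teak, daisy, poppy, ivy, bay, sage, lime, ash, rose, elm, fern.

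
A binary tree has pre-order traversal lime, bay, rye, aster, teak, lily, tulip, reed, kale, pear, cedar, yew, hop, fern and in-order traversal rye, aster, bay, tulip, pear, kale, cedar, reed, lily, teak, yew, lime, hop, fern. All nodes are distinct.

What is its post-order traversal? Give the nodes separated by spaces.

The first element of pre-order is the root; it splits in-order into left and right subtrees.
Root lime: left subtree has 11 nodes {rye, aster, bay, tulip, pear, kale, cedar, reed, lily, teak, yew}, right has 2 {hop, fern}.
  Root bay: left subtree has 2 nodes {rye, aster}, right has 8 {tulip, pear, kale, cedar, reed, lily, teak, yew}.
    Root rye: left subtree has 0 nodes { }, right has 1 {aster}.
    Root teak: left subtree has 6 nodes {tulip, pear, kale, cedar, reed, lily}, right has 1 {yew}.
      Root lily: left subtree has 5 nodes {tulip, pear, kale, cedar, reed}, right has 0 { }.
        Root tulip: left subtree has 0 nodes { }, right has 4 {pear, kale, cedar, reed}.
          Root reed: left subtree has 3 nodes {pear, kale, cedar}, right has 0 { }.
            Root kale: left subtree has 1 node {pear}, right has 1 {cedar}.
  Root hop: left subtree has 0 nodes { }, right has 1 {fern}.

aster rye pear cedar kale reed tulip lily yew teak bay fern hop lime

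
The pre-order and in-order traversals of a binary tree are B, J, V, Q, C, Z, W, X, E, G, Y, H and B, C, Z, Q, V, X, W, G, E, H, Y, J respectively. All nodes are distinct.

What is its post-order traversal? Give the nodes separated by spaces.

Z C Q X G H Y E W V J B

The first element of pre-order is the root; it splits in-order into left and right subtrees.
Root B: left subtree has 0 nodes { }, right has 11 {C, Z, Q, V, X, W, G, E, H, Y, J}.
  Root J: left subtree has 10 nodes {C, Z, Q, V, X, W, G, E, H, Y}, right has 0 { }.
    Root V: left subtree has 3 nodes {C, Z, Q}, right has 6 {X, W, G, E, H, Y}.
      Root Q: left subtree has 2 nodes {C, Z}, right has 0 { }.
        Root C: left subtree has 0 nodes { }, right has 1 {Z}.
      Root W: left subtree has 1 node {X}, right has 4 {G, E, H, Y}.
        Root E: left subtree has 1 node {G}, right has 2 {H, Y}.
          Root Y: left subtree has 1 node {H}, right has 0 { }.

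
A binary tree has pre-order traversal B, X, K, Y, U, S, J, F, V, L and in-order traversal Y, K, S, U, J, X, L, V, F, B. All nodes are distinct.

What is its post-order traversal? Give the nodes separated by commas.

The first element of pre-order is the root; it splits in-order into left and right subtrees.
Root B: left subtree has 9 nodes {Y, K, S, U, J, X, L, V, F}, right has 0 { }.
  Root X: left subtree has 5 nodes {Y, K, S, U, J}, right has 3 {L, V, F}.
    Root K: left subtree has 1 node {Y}, right has 3 {S, U, J}.
      Root U: left subtree has 1 node {S}, right has 1 {J}.
    Root F: left subtree has 2 nodes {L, V}, right has 0 { }.
      Root V: left subtree has 1 node {L}, right has 0 { }.

Y, S, J, U, K, L, V, F, X, B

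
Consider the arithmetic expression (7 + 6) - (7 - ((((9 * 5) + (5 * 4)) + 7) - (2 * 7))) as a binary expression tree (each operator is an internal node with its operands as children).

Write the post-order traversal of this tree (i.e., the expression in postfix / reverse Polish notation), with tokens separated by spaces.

7 6 + 7 9 5 * 5 4 * + 7 + 2 7 * - - -

Post-order on an expression tree gives postfix notation: for each operator, emit left operand, right operand, then the operator.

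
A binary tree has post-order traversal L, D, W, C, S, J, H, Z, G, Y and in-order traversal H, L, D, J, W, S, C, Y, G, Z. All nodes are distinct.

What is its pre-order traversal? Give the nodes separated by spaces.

Y H J D L S W C G Z

The last element of post-order is the root; it splits in-order into left and right subtrees.
Root Y: left subtree has 7 nodes {H, L, D, J, W, S, C}, right has 2 {G, Z}.
  Root H: left subtree has 0 nodes { }, right has 6 {L, D, J, W, S, C}.
    Root J: left subtree has 2 nodes {L, D}, right has 3 {W, S, C}.
      Root D: left subtree has 1 node {L}, right has 0 { }.
      Root S: left subtree has 1 node {W}, right has 1 {C}.
  Root G: left subtree has 0 nodes { }, right has 1 {Z}.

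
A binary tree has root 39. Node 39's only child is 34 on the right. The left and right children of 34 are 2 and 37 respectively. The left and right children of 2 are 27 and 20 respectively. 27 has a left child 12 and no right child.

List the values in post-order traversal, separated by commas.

Post-order visits the left subtree, then the right subtree, then the node.
At 39: no left child.
At 39: go right to 34.
  At 34: go left to 2.
    At 2: go left to 27.
      At 27: go left to 12.
        12 is a leaf — visit 12.
      At 27: no right child.
      Visit 27.
    At 2: go right to 20.
      20 is a leaf — visit 20.
    Visit 2.
  At 34: go right to 37.
    37 is a leaf — visit 37.
  Visit 34.
Visit 39.

12, 27, 20, 2, 37, 34, 39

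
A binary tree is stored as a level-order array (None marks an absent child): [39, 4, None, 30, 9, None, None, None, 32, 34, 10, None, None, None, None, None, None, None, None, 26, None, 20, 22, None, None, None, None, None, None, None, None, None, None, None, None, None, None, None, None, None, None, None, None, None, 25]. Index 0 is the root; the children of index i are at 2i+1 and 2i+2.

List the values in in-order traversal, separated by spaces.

In-order visits the left subtree, then the node, then the right subtree.
At 39: go left to 4.
  At 4: go left to 30.
    At 30: no left child.
    Visit 30.
    At 30: go right to 32.
      32 is a leaf — visit 32.
  Visit 4.
  At 4: go right to 9.
    At 9: go left to 34.
      At 34: go left to 26.
        26 is a leaf — visit 26.
      Visit 34.
      At 34: no right child.
    Visit 9.
    At 9: go right to 10.
      At 10: go left to 20.
        At 20: no left child.
        Visit 20.
        At 20: go right to 25.
          25 is a leaf — visit 25.
      Visit 10.
      At 10: go right to 22.
        22 is a leaf — visit 22.
Visit 39.
At 39: no right child.

30 32 4 26 34 9 20 25 10 22 39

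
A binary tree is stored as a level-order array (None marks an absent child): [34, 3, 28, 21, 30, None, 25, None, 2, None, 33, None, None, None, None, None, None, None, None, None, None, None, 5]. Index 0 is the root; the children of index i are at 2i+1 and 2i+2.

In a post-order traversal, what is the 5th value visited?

Post-order visits the left subtree, then the right subtree, then the node.
At 34: go left to 3.
  At 3: go left to 21.
    At 21: no left child.
    At 21: go right to 2.
      2 is a leaf — visit 2.
    Visit 21.
  At 3: go right to 30.
    At 30: no left child.
    At 30: go right to 33.
      At 33: no left child.
      At 33: go right to 5.
        5 is a leaf — visit 5.
      Visit 33.
    Visit 30.
  Visit 3.
At 34: go right to 28.
  At 28: no left child.
  At 28: go right to 25.
    25 is a leaf — visit 25.
  Visit 28.
Visit 34.
Full post-order sequence: 2, 21, 5, 33, 30, 3, 25, 28, 34.

30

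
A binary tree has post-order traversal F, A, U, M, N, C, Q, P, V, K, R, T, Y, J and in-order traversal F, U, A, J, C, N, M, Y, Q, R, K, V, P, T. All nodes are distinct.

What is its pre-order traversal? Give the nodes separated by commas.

J, U, F, A, Y, C, N, M, T, R, Q, K, V, P

The last element of post-order is the root; it splits in-order into left and right subtrees.
Root J: left subtree has 3 nodes {F, U, A}, right has 10 {C, N, M, Y, Q, R, K, V, P, T}.
  Root U: left subtree has 1 node {F}, right has 1 {A}.
  Root Y: left subtree has 3 nodes {C, N, M}, right has 6 {Q, R, K, V, P, T}.
    Root C: left subtree has 0 nodes { }, right has 2 {N, M}.
      Root N: left subtree has 0 nodes { }, right has 1 {M}.
    Root T: left subtree has 5 nodes {Q, R, K, V, P}, right has 0 { }.
      Root R: left subtree has 1 node {Q}, right has 3 {K, V, P}.
        Root K: left subtree has 0 nodes { }, right has 2 {V, P}.
          Root V: left subtree has 0 nodes { }, right has 1 {P}.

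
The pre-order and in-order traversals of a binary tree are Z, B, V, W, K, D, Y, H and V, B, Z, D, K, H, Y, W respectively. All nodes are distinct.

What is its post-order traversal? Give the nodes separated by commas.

V, B, D, H, Y, K, W, Z

The first element of pre-order is the root; it splits in-order into left and right subtrees.
Root Z: left subtree has 2 nodes {V, B}, right has 5 {D, K, H, Y, W}.
  Root B: left subtree has 1 node {V}, right has 0 { }.
  Root W: left subtree has 4 nodes {D, K, H, Y}, right has 0 { }.
    Root K: left subtree has 1 node {D}, right has 2 {H, Y}.
      Root Y: left subtree has 1 node {H}, right has 0 { }.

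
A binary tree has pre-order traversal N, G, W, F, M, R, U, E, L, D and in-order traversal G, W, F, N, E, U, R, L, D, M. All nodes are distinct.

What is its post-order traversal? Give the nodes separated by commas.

F, W, G, E, U, D, L, R, M, N

The first element of pre-order is the root; it splits in-order into left and right subtrees.
Root N: left subtree has 3 nodes {G, W, F}, right has 6 {E, U, R, L, D, M}.
  Root G: left subtree has 0 nodes { }, right has 2 {W, F}.
    Root W: left subtree has 0 nodes { }, right has 1 {F}.
  Root M: left subtree has 5 nodes {E, U, R, L, D}, right has 0 { }.
    Root R: left subtree has 2 nodes {E, U}, right has 2 {L, D}.
      Root U: left subtree has 1 node {E}, right has 0 { }.
      Root L: left subtree has 0 nodes { }, right has 1 {D}.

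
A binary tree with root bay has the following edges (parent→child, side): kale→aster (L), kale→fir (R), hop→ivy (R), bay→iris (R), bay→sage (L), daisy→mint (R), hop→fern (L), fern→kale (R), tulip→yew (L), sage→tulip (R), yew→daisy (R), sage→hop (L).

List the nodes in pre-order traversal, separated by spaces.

Pre-order visits the node, then its left subtree, then its right subtree.
Visit bay.
At bay: go left to sage.
  Visit sage.
  At sage: go left to hop.
    Visit hop.
    At hop: go left to fern.
      Visit fern.
      At fern: no left child.
      At fern: go right to kale.
        Visit kale.
        At kale: go left to aster.
          aster is a leaf — visit aster.
        At kale: go right to fir.
          fir is a leaf — visit fir.
    At hop: go right to ivy.
      ivy is a leaf — visit ivy.
  At sage: go right to tulip.
    Visit tulip.
    At tulip: go left to yew.
      Visit yew.
      At yew: no left child.
      At yew: go right to daisy.
        Visit daisy.
        At daisy: no left child.
        At daisy: go right to mint.
          mint is a leaf — visit mint.
    At tulip: no right child.
At bay: go right to iris.
  iris is a leaf — visit iris.

bay sage hop fern kale aster fir ivy tulip yew daisy mint iris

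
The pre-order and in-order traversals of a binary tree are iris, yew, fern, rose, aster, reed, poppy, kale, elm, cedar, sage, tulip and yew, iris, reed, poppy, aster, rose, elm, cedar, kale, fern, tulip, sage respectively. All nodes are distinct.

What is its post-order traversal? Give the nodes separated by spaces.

yew poppy reed aster cedar elm kale rose tulip sage fern iris

The first element of pre-order is the root; it splits in-order into left and right subtrees.
Root iris: left subtree has 1 node {yew}, right has 10 {reed, poppy, aster, rose, elm, cedar, kale, fern, tulip, sage}.
  Root fern: left subtree has 7 nodes {reed, poppy, aster, rose, elm, cedar, kale}, right has 2 {tulip, sage}.
    Root rose: left subtree has 3 nodes {reed, poppy, aster}, right has 3 {elm, cedar, kale}.
      Root aster: left subtree has 2 nodes {reed, poppy}, right has 0 { }.
        Root reed: left subtree has 0 nodes { }, right has 1 {poppy}.
      Root kale: left subtree has 2 nodes {elm, cedar}, right has 0 { }.
        Root elm: left subtree has 0 nodes { }, right has 1 {cedar}.
    Root sage: left subtree has 1 node {tulip}, right has 0 { }.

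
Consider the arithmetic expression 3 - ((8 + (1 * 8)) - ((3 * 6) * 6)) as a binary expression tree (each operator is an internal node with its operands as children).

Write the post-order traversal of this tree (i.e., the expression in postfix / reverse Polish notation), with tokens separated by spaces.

3 8 1 8 * + 3 6 * 6 * - -

Post-order on an expression tree gives postfix notation: for each operator, emit left operand, right operand, then the operator.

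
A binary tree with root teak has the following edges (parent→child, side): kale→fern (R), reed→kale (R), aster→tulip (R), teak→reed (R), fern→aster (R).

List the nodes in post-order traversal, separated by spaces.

tulip aster fern kale reed teak

Post-order visits the left subtree, then the right subtree, then the node.
At teak: no left child.
At teak: go right to reed.
  At reed: no left child.
  At reed: go right to kale.
    At kale: no left child.
    At kale: go right to fern.
      At fern: no left child.
      At fern: go right to aster.
        At aster: no left child.
        At aster: go right to tulip.
          tulip is a leaf — visit tulip.
        Visit aster.
      Visit fern.
    Visit kale.
  Visit reed.
Visit teak.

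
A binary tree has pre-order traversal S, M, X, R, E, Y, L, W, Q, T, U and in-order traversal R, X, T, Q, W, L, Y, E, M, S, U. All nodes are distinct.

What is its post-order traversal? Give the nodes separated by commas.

The first element of pre-order is the root; it splits in-order into left and right subtrees.
Root S: left subtree has 9 nodes {R, X, T, Q, W, L, Y, E, M}, right has 1 {U}.
  Root M: left subtree has 8 nodes {R, X, T, Q, W, L, Y, E}, right has 0 { }.
    Root X: left subtree has 1 node {R}, right has 6 {T, Q, W, L, Y, E}.
      Root E: left subtree has 5 nodes {T, Q, W, L, Y}, right has 0 { }.
        Root Y: left subtree has 4 nodes {T, Q, W, L}, right has 0 { }.
          Root L: left subtree has 3 nodes {T, Q, W}, right has 0 { }.
            Root W: left subtree has 2 nodes {T, Q}, right has 0 { }.
              Root Q: left subtree has 1 node {T}, right has 0 { }.

R, T, Q, W, L, Y, E, X, M, U, S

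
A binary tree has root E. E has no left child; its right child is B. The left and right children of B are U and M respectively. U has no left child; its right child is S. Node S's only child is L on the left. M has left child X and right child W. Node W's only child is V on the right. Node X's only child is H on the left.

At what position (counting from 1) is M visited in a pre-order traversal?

Pre-order visits the node, then its left subtree, then its right subtree.
Visit E.
At E: no left child.
At E: go right to B.
  Visit B.
  At B: go left to U.
    Visit U.
    At U: no left child.
    At U: go right to S.
      Visit S.
      At S: go left to L.
        L is a leaf — visit L.
      At S: no right child.
  At B: go right to M.
    Visit M.
    At M: go left to X.
      Visit X.
      At X: go left to H.
        H is a leaf — visit H.
      At X: no right child.
    At M: go right to W.
      Visit W.
      At W: no left child.
      At W: go right to V.
        V is a leaf — visit V.
Full pre-order sequence: E, B, U, S, L, M, X, H, W, V.

6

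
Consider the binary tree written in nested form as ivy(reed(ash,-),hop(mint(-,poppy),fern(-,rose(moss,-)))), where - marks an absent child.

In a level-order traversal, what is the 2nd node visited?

reed

Level-order visits nodes level by level from the root, left to right within each level.
Level 0: ivy
Level 1: reed, hop
Level 2: ash, mint, fern
Level 3: poppy, rose
Level 4: moss
Full level-order sequence: ivy, reed, hop, ash, mint, fern, poppy, rose, moss.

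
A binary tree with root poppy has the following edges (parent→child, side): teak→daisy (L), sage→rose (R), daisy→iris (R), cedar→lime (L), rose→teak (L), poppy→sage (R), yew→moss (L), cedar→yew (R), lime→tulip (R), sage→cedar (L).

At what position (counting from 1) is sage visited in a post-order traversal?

Post-order visits the left subtree, then the right subtree, then the node.
At poppy: no left child.
At poppy: go right to sage.
  At sage: go left to cedar.
    At cedar: go left to lime.
      At lime: no left child.
      At lime: go right to tulip.
        tulip is a leaf — visit tulip.
      Visit lime.
    At cedar: go right to yew.
      At yew: go left to moss.
        moss is a leaf — visit moss.
      At yew: no right child.
      Visit yew.
    Visit cedar.
  At sage: go right to rose.
    At rose: go left to teak.
      At teak: go left to daisy.
        At daisy: no left child.
        At daisy: go right to iris.
          iris is a leaf — visit iris.
        Visit daisy.
      At teak: no right child.
      Visit teak.
    At rose: no right child.
    Visit rose.
  Visit sage.
Visit poppy.
Full post-order sequence: tulip, lime, moss, yew, cedar, iris, daisy, teak, rose, sage, poppy.

10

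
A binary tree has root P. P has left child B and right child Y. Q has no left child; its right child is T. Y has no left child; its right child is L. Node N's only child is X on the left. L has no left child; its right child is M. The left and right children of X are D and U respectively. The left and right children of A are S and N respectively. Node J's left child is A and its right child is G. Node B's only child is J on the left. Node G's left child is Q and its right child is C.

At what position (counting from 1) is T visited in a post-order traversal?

7

Post-order visits the left subtree, then the right subtree, then the node.
At P: go left to B.
  At B: go left to J.
    At J: go left to A.
      At A: go left to S.
        S is a leaf — visit S.
      At A: go right to N.
        At N: go left to X.
          At X: go left to D.
            D is a leaf — visit D.
          At X: go right to U.
            U is a leaf — visit U.
          Visit X.
        At N: no right child.
        Visit N.
      Visit A.
    At J: go right to G.
      At G: go left to Q.
        At Q: no left child.
        At Q: go right to T.
          T is a leaf — visit T.
        Visit Q.
      At G: go right to C.
        C is a leaf — visit C.
      Visit G.
    Visit J.
  At B: no right child.
  Visit B.
At P: go right to Y.
  At Y: no left child.
  At Y: go right to L.
    At L: no left child.
    At L: go right to M.
      M is a leaf — visit M.
    Visit L.
  Visit Y.
Visit P.
Full post-order sequence: S, D, U, X, N, A, T, Q, C, G, J, B, M, L, Y, P.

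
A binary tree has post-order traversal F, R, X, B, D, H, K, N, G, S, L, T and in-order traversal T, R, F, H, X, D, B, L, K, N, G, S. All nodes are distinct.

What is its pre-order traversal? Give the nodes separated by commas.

T, L, H, R, F, D, X, B, S, G, N, K

The last element of post-order is the root; it splits in-order into left and right subtrees.
Root T: left subtree has 0 nodes { }, right has 11 {R, F, H, X, D, B, L, K, N, G, S}.
  Root L: left subtree has 6 nodes {R, F, H, X, D, B}, right has 4 {K, N, G, S}.
    Root H: left subtree has 2 nodes {R, F}, right has 3 {X, D, B}.
      Root R: left subtree has 0 nodes { }, right has 1 {F}.
      Root D: left subtree has 1 node {X}, right has 1 {B}.
    Root S: left subtree has 3 nodes {K, N, G}, right has 0 { }.
      Root G: left subtree has 2 nodes {K, N}, right has 0 { }.
        Root N: left subtree has 1 node {K}, right has 0 { }.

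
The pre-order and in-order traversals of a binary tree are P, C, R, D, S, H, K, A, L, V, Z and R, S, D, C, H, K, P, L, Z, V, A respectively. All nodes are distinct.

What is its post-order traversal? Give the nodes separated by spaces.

S D R K H C Z V L A P

The first element of pre-order is the root; it splits in-order into left and right subtrees.
Root P: left subtree has 6 nodes {R, S, D, C, H, K}, right has 4 {L, Z, V, A}.
  Root C: left subtree has 3 nodes {R, S, D}, right has 2 {H, K}.
    Root R: left subtree has 0 nodes { }, right has 2 {S, D}.
      Root D: left subtree has 1 node {S}, right has 0 { }.
    Root H: left subtree has 0 nodes { }, right has 1 {K}.
  Root A: left subtree has 3 nodes {L, Z, V}, right has 0 { }.
    Root L: left subtree has 0 nodes { }, right has 2 {Z, V}.
      Root V: left subtree has 1 node {Z}, right has 0 { }.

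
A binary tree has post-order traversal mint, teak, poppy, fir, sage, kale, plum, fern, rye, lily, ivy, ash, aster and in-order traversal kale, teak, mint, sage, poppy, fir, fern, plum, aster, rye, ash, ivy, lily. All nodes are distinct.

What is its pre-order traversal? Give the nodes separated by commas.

The last element of post-order is the root; it splits in-order into left and right subtrees.
Root aster: left subtree has 8 nodes {kale, teak, mint, sage, poppy, fir, fern, plum}, right has 4 {rye, ash, ivy, lily}.
  Root fern: left subtree has 6 nodes {kale, teak, mint, sage, poppy, fir}, right has 1 {plum}.
    Root kale: left subtree has 0 nodes { }, right has 5 {teak, mint, sage, poppy, fir}.
      Root sage: left subtree has 2 nodes {teak, mint}, right has 2 {poppy, fir}.
        Root teak: left subtree has 0 nodes { }, right has 1 {mint}.
        Root fir: left subtree has 1 node {poppy}, right has 0 { }.
  Root ash: left subtree has 1 node {rye}, right has 2 {ivy, lily}.
    Root ivy: left subtree has 0 nodes { }, right has 1 {lily}.

aster, fern, kale, sage, teak, mint, fir, poppy, plum, ash, rye, ivy, lily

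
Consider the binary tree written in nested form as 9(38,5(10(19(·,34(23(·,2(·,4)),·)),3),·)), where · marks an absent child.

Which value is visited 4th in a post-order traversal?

23

Post-order visits the left subtree, then the right subtree, then the node.
At 9: go left to 38.
  38 is a leaf — visit 38.
At 9: go right to 5.
  At 5: go left to 10.
    At 10: go left to 19.
      At 19: no left child.
      At 19: go right to 34.
        At 34: go left to 23.
          At 23: no left child.
          At 23: go right to 2.
            At 2: no left child.
            At 2: go right to 4.
              4 is a leaf — visit 4.
            Visit 2.
          Visit 23.
        At 34: no right child.
        Visit 34.
      Visit 19.
    At 10: go right to 3.
      3 is a leaf — visit 3.
    Visit 10.
  At 5: no right child.
  Visit 5.
Visit 9.
Full post-order sequence: 38, 4, 2, 23, 34, 19, 3, 10, 5, 9.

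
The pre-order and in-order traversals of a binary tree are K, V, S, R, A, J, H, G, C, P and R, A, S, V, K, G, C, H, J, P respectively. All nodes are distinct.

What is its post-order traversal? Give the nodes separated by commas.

A, R, S, V, C, G, H, P, J, K

The first element of pre-order is the root; it splits in-order into left and right subtrees.
Root K: left subtree has 4 nodes {R, A, S, V}, right has 5 {G, C, H, J, P}.
  Root V: left subtree has 3 nodes {R, A, S}, right has 0 { }.
    Root S: left subtree has 2 nodes {R, A}, right has 0 { }.
      Root R: left subtree has 0 nodes { }, right has 1 {A}.
  Root J: left subtree has 3 nodes {G, C, H}, right has 1 {P}.
    Root H: left subtree has 2 nodes {G, C}, right has 0 { }.
      Root G: left subtree has 0 nodes { }, right has 1 {C}.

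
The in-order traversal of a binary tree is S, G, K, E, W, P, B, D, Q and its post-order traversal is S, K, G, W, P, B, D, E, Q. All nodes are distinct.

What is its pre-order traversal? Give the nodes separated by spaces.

Q E G S K D B P W

The last element of post-order is the root; it splits in-order into left and right subtrees.
Root Q: left subtree has 8 nodes {S, G, K, E, W, P, B, D}, right has 0 { }.
  Root E: left subtree has 3 nodes {S, G, K}, right has 4 {W, P, B, D}.
    Root G: left subtree has 1 node {S}, right has 1 {K}.
    Root D: left subtree has 3 nodes {W, P, B}, right has 0 { }.
      Root B: left subtree has 2 nodes {W, P}, right has 0 { }.
        Root P: left subtree has 1 node {W}, right has 0 { }.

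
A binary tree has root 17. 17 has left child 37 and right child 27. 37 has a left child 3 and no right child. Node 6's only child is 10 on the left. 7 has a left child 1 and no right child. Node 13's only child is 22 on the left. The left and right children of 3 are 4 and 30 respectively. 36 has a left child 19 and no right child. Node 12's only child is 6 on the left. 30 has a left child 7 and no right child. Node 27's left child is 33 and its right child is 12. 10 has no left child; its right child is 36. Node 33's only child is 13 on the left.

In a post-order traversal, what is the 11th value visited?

Post-order visits the left subtree, then the right subtree, then the node.
At 17: go left to 37.
  At 37: go left to 3.
    At 3: go left to 4.
      4 is a leaf — visit 4.
    At 3: go right to 30.
      At 30: go left to 7.
        At 7: go left to 1.
          1 is a leaf — visit 1.
        At 7: no right child.
        Visit 7.
      At 30: no right child.
      Visit 30.
    Visit 3.
  At 37: no right child.
  Visit 37.
At 17: go right to 27.
  At 27: go left to 33.
    At 33: go left to 13.
      At 13: go left to 22.
        22 is a leaf — visit 22.
      At 13: no right child.
      Visit 13.
    At 33: no right child.
    Visit 33.
  At 27: go right to 12.
    At 12: go left to 6.
      At 6: go left to 10.
        At 10: no left child.
        At 10: go right to 36.
          At 36: go left to 19.
            19 is a leaf — visit 19.
          At 36: no right child.
          Visit 36.
        Visit 10.
      At 6: no right child.
      Visit 6.
    At 12: no right child.
    Visit 12.
  Visit 27.
Visit 17.
Full post-order sequence: 4, 1, 7, 30, 3, 37, 22, 13, 33, 19, 36, 10, 6, 12, 27, 17.

36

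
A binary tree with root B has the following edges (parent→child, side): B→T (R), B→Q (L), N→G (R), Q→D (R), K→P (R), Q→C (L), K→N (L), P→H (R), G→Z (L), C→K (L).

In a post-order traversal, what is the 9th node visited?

Q

Post-order visits the left subtree, then the right subtree, then the node.
At B: go left to Q.
  At Q: go left to C.
    At C: go left to K.
      At K: go left to N.
        At N: no left child.
        At N: go right to G.
          At G: go left to Z.
            Z is a leaf — visit Z.
          At G: no right child.
          Visit G.
        Visit N.
      At K: go right to P.
        At P: no left child.
        At P: go right to H.
          H is a leaf — visit H.
        Visit P.
      Visit K.
    At C: no right child.
    Visit C.
  At Q: go right to D.
    D is a leaf — visit D.
  Visit Q.
At B: go right to T.
  T is a leaf — visit T.
Visit B.
Full post-order sequence: Z, G, N, H, P, K, C, D, Q, T, B.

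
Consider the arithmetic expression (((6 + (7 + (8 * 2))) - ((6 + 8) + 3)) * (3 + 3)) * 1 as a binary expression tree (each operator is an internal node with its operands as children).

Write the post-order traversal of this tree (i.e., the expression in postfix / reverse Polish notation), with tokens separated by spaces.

Post-order on an expression tree gives postfix notation: for each operator, emit left operand, right operand, then the operator.

6 7 8 2 * + + 6 8 + 3 + - 3 3 + * 1 *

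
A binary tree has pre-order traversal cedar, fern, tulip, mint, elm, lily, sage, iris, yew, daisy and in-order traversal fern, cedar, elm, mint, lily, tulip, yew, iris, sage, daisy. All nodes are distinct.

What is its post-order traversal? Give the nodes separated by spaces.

fern elm lily mint yew iris daisy sage tulip cedar

The first element of pre-order is the root; it splits in-order into left and right subtrees.
Root cedar: left subtree has 1 node {fern}, right has 8 {elm, mint, lily, tulip, yew, iris, sage, daisy}.
  Root tulip: left subtree has 3 nodes {elm, mint, lily}, right has 4 {yew, iris, sage, daisy}.
    Root mint: left subtree has 1 node {elm}, right has 1 {lily}.
    Root sage: left subtree has 2 nodes {yew, iris}, right has 1 {daisy}.
      Root iris: left subtree has 1 node {yew}, right has 0 { }.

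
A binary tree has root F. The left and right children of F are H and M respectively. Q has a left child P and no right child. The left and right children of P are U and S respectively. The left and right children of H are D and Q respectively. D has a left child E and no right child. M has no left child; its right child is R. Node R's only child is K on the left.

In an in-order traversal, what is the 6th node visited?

S

In-order visits the left subtree, then the node, then the right subtree.
At F: go left to H.
  At H: go left to D.
    At D: go left to E.
      E is a leaf — visit E.
    Visit D.
    At D: no right child.
  Visit H.
  At H: go right to Q.
    At Q: go left to P.
      At P: go left to U.
        U is a leaf — visit U.
      Visit P.
      At P: go right to S.
        S is a leaf — visit S.
    Visit Q.
    At Q: no right child.
Visit F.
At F: go right to M.
  At M: no left child.
  Visit M.
  At M: go right to R.
    At R: go left to K.
      K is a leaf — visit K.
    Visit R.
    At R: no right child.
Full in-order sequence: E, D, H, U, P, S, Q, F, M, K, R.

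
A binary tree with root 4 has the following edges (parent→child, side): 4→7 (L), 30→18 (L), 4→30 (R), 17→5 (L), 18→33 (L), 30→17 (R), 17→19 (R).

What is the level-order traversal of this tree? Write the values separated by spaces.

4 7 30 18 17 33 5 19

Level-order visits nodes level by level from the root, left to right within each level.
Level 0: 4
Level 1: 7, 30
Level 2: 18, 17
Level 3: 33, 5, 19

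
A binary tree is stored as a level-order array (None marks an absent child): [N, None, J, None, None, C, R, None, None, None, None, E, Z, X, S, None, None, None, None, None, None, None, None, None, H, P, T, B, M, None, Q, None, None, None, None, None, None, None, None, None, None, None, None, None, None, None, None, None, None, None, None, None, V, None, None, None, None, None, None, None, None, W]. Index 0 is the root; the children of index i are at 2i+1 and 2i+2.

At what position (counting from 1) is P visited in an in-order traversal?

5

In-order visits the left subtree, then the node, then the right subtree.
At N: no left child.
Visit N.
At N: go right to J.
  At J: go left to C.
    At C: go left to E.
      At E: no left child.
      Visit E.
      At E: go right to H.
        H is a leaf — visit H.
    Visit C.
    At C: go right to Z.
      At Z: go left to P.
        At P: no left child.
        Visit P.
        At P: go right to V.
          V is a leaf — visit V.
      Visit Z.
      At Z: go right to T.
        T is a leaf — visit T.
  Visit J.
  At J: go right to R.
    At R: go left to X.
      At X: go left to B.
        B is a leaf — visit B.
      Visit X.
      At X: go right to M.
        M is a leaf — visit M.
    Visit R.
    At R: go right to S.
      At S: no left child.
      Visit S.
      At S: go right to Q.
        At Q: go left to W.
          W is a leaf — visit W.
        Visit Q.
        At Q: no right child.
Full in-order sequence: N, E, H, C, P, V, Z, T, J, B, X, M, R, S, W, Q.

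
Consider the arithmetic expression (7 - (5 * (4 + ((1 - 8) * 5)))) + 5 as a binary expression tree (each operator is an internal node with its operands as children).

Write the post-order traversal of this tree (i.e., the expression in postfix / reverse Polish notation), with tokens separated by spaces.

Post-order on an expression tree gives postfix notation: for each operator, emit left operand, right operand, then the operator.

7 5 4 1 8 - 5 * + * - 5 +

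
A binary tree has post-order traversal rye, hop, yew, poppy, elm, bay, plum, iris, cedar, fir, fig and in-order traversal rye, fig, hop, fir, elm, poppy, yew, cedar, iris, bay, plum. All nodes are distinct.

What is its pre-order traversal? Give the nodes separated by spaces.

The last element of post-order is the root; it splits in-order into left and right subtrees.
Root fig: left subtree has 1 node {rye}, right has 9 {hop, fir, elm, poppy, yew, cedar, iris, bay, plum}.
  Root fir: left subtree has 1 node {hop}, right has 7 {elm, poppy, yew, cedar, iris, bay, plum}.
    Root cedar: left subtree has 3 nodes {elm, poppy, yew}, right has 3 {iris, bay, plum}.
      Root elm: left subtree has 0 nodes { }, right has 2 {poppy, yew}.
        Root poppy: left subtree has 0 nodes { }, right has 1 {yew}.
      Root iris: left subtree has 0 nodes { }, right has 2 {bay, plum}.
        Root plum: left subtree has 1 node {bay}, right has 0 { }.

fig rye fir hop cedar elm poppy yew iris plum bay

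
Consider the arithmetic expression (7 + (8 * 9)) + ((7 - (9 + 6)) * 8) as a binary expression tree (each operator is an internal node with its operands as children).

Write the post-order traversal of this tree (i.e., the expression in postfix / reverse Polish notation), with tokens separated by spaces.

7 8 9 * + 7 9 6 + - 8 * +

Post-order on an expression tree gives postfix notation: for each operator, emit left operand, right operand, then the operator.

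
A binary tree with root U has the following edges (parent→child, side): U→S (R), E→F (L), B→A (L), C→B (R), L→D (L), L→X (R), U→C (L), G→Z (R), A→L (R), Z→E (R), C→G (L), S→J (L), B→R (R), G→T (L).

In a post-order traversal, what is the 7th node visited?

Post-order visits the left subtree, then the right subtree, then the node.
At U: go left to C.
  At C: go left to G.
    At G: go left to T.
      T is a leaf — visit T.
    At G: go right to Z.
      At Z: no left child.
      At Z: go right to E.
        At E: go left to F.
          F is a leaf — visit F.
        At E: no right child.
        Visit E.
      Visit Z.
    Visit G.
  At C: go right to B.
    At B: go left to A.
      At A: no left child.
      At A: go right to L.
        At L: go left to D.
          D is a leaf — visit D.
        At L: go right to X.
          X is a leaf — visit X.
        Visit L.
      Visit A.
    At B: go right to R.
      R is a leaf — visit R.
    Visit B.
  Visit C.
At U: go right to S.
  At S: go left to J.
    J is a leaf — visit J.
  At S: no right child.
  Visit S.
Visit U.
Full post-order sequence: T, F, E, Z, G, D, X, L, A, R, B, C, J, S, U.

X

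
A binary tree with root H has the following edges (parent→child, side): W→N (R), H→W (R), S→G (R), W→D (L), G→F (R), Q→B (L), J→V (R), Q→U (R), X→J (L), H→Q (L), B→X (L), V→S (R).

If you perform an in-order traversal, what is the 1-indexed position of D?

In-order visits the left subtree, then the node, then the right subtree.
At H: go left to Q.
  At Q: go left to B.
    At B: go left to X.
      At X: go left to J.
        At J: no left child.
        Visit J.
        At J: go right to V.
          At V: no left child.
          Visit V.
          At V: go right to S.
            At S: no left child.
            Visit S.
            At S: go right to G.
              At G: no left child.
              Visit G.
              At G: go right to F.
                F is a leaf — visit F.
      Visit X.
      At X: no right child.
    Visit B.
    At B: no right child.
  Visit Q.
  At Q: go right to U.
    U is a leaf — visit U.
Visit H.
At H: go right to W.
  At W: go left to D.
    D is a leaf — visit D.
  Visit W.
  At W: go right to N.
    N is a leaf — visit N.
Full in-order sequence: J, V, S, G, F, X, B, Q, U, H, D, W, N.

11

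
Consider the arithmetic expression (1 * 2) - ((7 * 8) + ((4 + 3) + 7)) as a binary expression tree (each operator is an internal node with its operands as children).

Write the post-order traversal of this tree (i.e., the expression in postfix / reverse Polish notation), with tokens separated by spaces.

1 2 * 7 8 * 4 3 + 7 + + -

Post-order on an expression tree gives postfix notation: for each operator, emit left operand, right operand, then the operator.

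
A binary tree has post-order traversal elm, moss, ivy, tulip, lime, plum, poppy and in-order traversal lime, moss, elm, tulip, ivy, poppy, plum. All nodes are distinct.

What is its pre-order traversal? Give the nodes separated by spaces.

The last element of post-order is the root; it splits in-order into left and right subtrees.
Root poppy: left subtree has 5 nodes {lime, moss, elm, tulip, ivy}, right has 1 {plum}.
  Root lime: left subtree has 0 nodes { }, right has 4 {moss, elm, tulip, ivy}.
    Root tulip: left subtree has 2 nodes {moss, elm}, right has 1 {ivy}.
      Root moss: left subtree has 0 nodes { }, right has 1 {elm}.

poppy lime tulip moss elm ivy plum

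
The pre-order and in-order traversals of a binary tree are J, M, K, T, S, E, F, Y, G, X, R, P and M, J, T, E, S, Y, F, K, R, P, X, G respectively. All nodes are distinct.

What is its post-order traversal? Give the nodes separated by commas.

The first element of pre-order is the root; it splits in-order into left and right subtrees.
Root J: left subtree has 1 node {M}, right has 10 {T, E, S, Y, F, K, R, P, X, G}.
  Root K: left subtree has 5 nodes {T, E, S, Y, F}, right has 4 {R, P, X, G}.
    Root T: left subtree has 0 nodes { }, right has 4 {E, S, Y, F}.
      Root S: left subtree has 1 node {E}, right has 2 {Y, F}.
        Root F: left subtree has 1 node {Y}, right has 0 { }.
    Root G: left subtree has 3 nodes {R, P, X}, right has 0 { }.
      Root X: left subtree has 2 nodes {R, P}, right has 0 { }.
        Root R: left subtree has 0 nodes { }, right has 1 {P}.

M, E, Y, F, S, T, P, R, X, G, K, J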